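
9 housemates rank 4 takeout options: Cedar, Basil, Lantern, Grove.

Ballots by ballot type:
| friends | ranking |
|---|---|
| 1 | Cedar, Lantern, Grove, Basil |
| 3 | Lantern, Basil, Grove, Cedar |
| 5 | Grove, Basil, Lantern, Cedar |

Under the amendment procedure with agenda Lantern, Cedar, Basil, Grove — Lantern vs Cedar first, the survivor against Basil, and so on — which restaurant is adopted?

Grove

Round 1: Lantern vs Cedar — 8–1, Lantern advances.
Round 2: Lantern vs Basil — 4–5, Basil advances.
Round 3: Basil vs Grove — 3–6, Grove advances.
Grove survives the agenda.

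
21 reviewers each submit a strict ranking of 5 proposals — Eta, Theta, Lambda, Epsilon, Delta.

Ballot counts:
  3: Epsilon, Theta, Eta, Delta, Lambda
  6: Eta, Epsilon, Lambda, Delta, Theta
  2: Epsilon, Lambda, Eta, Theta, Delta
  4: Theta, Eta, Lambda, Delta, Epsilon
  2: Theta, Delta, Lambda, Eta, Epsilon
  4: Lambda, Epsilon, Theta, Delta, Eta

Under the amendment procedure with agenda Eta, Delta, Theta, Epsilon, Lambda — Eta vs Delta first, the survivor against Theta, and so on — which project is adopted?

Epsilon

Round 1: Eta vs Delta — 15–6, Eta advances.
Round 2: Eta vs Theta — 8–13, Theta advances.
Round 3: Theta vs Epsilon — 6–15, Epsilon advances.
Round 4: Epsilon vs Lambda — 11–10, Epsilon advances.
Epsilon survives the agenda.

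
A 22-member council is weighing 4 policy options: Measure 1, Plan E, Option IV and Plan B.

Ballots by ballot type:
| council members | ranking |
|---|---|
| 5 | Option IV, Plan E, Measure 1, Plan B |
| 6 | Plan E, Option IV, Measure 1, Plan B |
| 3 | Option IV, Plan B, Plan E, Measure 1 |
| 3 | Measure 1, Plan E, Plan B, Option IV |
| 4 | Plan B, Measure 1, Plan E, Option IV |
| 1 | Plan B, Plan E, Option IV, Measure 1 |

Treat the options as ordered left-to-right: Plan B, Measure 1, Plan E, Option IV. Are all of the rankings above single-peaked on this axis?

Axis positions: Plan B=1, Measure 1=2, Plan E=3, Option IV=4.
Ballot type 1 (peak Option IV at position 4): ranking walks positions 4-3-2-1, expanding outward from the peak — single-peaked.
Ballot type 2 (peak Plan E at position 3): ranking walks positions 3-4-2-1, expanding outward from the peak — single-peaked.
Ballot type 3: ranking walks positions 4-1-3-2; Plan B is ranked above Plan E even though Plan E lies between Plan B and the peak Option IV on the axis — preferences dip and rise again. Not single-peaked.
Ballot type 4 (peak Measure 1 at position 2): ranking walks positions 2-3-1-4, expanding outward from the peak — single-peaked.
Ballot type 5 (peak Plan B at position 1): ranking walks positions 1-2-3-4, expanding outward from the peak — single-peaked.
Ballot type 6: ranking walks positions 1-3-4-2; Plan E is ranked above Measure 1 even though Measure 1 lies between Plan E and the peak Plan B on the axis — preferences dip and rise again. Not single-peaked.
Ballot type 3 violates single-peakedness, so the profile is not single-peaked on this axis.

no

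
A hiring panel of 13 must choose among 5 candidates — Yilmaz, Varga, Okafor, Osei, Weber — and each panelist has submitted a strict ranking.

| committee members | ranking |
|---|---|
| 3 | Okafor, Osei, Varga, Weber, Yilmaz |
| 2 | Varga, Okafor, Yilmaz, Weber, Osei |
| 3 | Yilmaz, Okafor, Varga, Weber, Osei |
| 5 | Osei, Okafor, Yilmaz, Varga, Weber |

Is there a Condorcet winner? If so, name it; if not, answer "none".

Okafor

Check each pair by majority over 13 ballots:
Yilmaz–Varga: Yilmaz 8–5.
Yilmaz vs Okafor: Okafor wins 10–3.
Yilmaz vs Osei: Osei, 8–5.
Yilmaz–Weber: Yilmaz 10–3.
Varga vs Okafor: Okafor wins 11–2.
Varga vs Osei: Osei wins 8–5.
Varga vs Weber: Varga, 13–0.
Okafor–Osei: Okafor 8–5.
Okafor vs Weber: Okafor wins 13–0.
Osei–Weber: Osei 8–5.
Only Okafor has no losses; Okafor is the Condorcet winner.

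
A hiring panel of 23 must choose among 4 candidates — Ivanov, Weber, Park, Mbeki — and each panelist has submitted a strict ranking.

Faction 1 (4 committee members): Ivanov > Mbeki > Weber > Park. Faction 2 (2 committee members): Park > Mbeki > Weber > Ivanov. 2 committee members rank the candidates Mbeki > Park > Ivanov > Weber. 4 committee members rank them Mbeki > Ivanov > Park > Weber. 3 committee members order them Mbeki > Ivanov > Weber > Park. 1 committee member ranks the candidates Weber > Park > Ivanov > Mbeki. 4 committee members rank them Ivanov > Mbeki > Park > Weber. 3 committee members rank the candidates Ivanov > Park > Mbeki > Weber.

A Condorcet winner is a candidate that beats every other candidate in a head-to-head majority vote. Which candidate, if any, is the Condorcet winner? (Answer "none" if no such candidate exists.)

Ivanov

Pairwise majorities:
Ivanov vs Weber: 4+2+4+3+4+3 = 20 for Ivanov, 3 for Weber — Ivanov by 20–3.
Ivanov vs Park: 18 to 5, Ivanov.
Ivanov vs Mbeki: 12 to 11, Ivanov.
Weber vs Park: 4+3+1 = 8 for Weber, 15 for Park — Park by 15–8.
Weber vs Mbeki: 1 for Weber, 22 for Mbeki — Mbeki by 22–1.
Park vs Mbeki: Park preferred on 2+1+3 = 6 ballots; Mbeki wins 17–6.
Ivanov wins every pairwise contest, so Ivanov is the Condorcet winner.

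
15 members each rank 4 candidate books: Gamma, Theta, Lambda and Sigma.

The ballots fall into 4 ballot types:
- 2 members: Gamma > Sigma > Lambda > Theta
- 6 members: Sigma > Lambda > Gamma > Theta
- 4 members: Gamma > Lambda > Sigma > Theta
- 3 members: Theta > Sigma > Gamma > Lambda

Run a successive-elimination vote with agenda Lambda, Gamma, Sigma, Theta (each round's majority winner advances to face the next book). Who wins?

Sigma

Round 1: Lambda vs Gamma — 6–9, Gamma advances.
Round 2: Gamma vs Sigma — 6–9, Sigma advances.
Round 3: Sigma vs Theta — 12–3, Sigma advances.
Sigma survives the agenda.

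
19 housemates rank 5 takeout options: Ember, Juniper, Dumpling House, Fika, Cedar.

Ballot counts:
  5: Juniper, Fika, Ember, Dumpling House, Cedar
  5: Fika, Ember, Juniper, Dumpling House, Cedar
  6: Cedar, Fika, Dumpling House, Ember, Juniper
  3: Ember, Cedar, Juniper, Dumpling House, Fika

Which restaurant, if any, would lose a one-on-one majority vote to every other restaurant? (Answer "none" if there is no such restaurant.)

Head-to-head results (19 friends):
Ember vs Juniper: Ember, 14–5.
Ember vs Dumpling House: 5+5+3 = 13 for Ember, 6 for Dumpling House — Ember by 13–6.
Ember–Fika: Fika 16–3.
Ember vs Cedar: Ember, 13–6.
Juniper vs Dumpling House: Juniper wins 13–6.
Juniper vs Fika: 5+3 = 8 for Juniper, 11 for Fika — Fika by 11–8.
Juniper vs Cedar: 5+5 = 10 for Juniper, 9 for Cedar — Juniper by 10–9.
Dumpling House vs Fika: Dumpling House is ranked higher on 3 ballots, Fika on 16. Fika wins 16–3.
Dumpling House vs Cedar: 10 to 9, Dumpling House.
Fika vs Cedar: 10 to 9, Fika.
Cedar is beaten in every head-to-head and is the Condorcet loser.

Cedar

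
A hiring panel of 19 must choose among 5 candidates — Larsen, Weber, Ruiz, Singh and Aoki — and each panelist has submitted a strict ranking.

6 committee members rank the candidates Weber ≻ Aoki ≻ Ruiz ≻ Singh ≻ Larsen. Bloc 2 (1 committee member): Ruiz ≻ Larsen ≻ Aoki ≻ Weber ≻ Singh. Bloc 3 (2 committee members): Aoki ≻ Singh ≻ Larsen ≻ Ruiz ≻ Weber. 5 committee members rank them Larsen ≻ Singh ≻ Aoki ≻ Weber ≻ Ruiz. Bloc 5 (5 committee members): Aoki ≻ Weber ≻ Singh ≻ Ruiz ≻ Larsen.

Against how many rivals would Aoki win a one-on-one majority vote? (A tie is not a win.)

Aoki against each rival (19 committee members):
Aoki vs Larsen: Aoki, 13–6.
Aoki vs Weber: Aoki, 13–6.
Aoki vs Ruiz: 6+2+5+5 = 18 for Aoki, 1 for Ruiz — Aoki by 18–1.
Aoki vs Singh: Aoki is ranked higher on 6+1+2+5 = 14 ballots, Singh on 5. Aoki wins 14–5.
Aoki beats Larsen, Weber, Ruiz, Singh — 4 pairwise wins.

4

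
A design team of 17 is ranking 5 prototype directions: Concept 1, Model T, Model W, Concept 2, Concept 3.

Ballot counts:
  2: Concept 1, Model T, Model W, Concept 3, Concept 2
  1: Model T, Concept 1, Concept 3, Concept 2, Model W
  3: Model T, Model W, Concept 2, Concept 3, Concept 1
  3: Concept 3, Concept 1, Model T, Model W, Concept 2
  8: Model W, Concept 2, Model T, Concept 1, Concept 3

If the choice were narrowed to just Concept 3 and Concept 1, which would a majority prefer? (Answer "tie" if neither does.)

Ballots ranking Concept 3 above Concept 1: 3 + 3 = 6.
Ballots ranking Concept 1 above Concept 3: 17 − 6 = 11.
Concept 1 wins the head-to-head 11–6.

Concept 1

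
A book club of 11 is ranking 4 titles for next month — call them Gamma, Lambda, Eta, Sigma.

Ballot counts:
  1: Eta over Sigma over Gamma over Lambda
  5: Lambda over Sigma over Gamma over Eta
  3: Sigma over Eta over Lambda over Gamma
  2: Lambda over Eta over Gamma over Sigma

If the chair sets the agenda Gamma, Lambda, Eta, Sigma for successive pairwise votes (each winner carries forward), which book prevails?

Lambda

Round 1: Gamma vs Lambda — 1–10, Lambda advances.
Round 2: Lambda vs Eta — 7–4, Lambda advances.
Round 3: Lambda vs Sigma — 7–4, Lambda advances.
The agenda winner is Lambda.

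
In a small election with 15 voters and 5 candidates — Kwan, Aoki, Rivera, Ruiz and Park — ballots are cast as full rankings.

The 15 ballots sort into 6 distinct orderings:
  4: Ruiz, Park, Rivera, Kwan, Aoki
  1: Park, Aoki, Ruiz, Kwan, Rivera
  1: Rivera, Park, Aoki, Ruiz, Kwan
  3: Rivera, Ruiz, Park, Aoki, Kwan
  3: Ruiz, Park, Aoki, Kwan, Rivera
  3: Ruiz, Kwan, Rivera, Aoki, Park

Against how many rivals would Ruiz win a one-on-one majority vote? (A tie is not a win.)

4

Ruiz against each rival (15 voters):
Ruiz vs Kwan: Ruiz preferred on 4+1+1+3+3+3 = 15 ballots; Ruiz wins 15–0.
Ruiz–Aoki: Ruiz 13–2.
Ruiz vs Rivera: 4+1+3+3 = 11 for Ruiz, 4 for Rivera — Ruiz by 11–4.
Ruiz–Park: Ruiz 13–2.
Ruiz beats Kwan, Aoki, Rivera, Park — 4 pairwise wins.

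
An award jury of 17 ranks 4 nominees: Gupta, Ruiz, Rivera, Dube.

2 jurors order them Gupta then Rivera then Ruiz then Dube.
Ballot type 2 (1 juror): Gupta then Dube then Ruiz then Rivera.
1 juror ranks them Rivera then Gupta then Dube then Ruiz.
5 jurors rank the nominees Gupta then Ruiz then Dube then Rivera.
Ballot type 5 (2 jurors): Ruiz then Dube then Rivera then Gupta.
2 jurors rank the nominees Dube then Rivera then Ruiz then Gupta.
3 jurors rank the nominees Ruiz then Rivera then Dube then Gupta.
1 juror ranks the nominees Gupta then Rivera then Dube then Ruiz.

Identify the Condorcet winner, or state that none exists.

Gupta

Pairwise majorities:
Gupta vs Ruiz: Gupta, 10–7.
Gupta vs Rivera: Gupta, 9–8.
Gupta vs Dube: Gupta, 10–7.
Ruiz vs Rivera: Ruiz wins 11–6.
Ruiz vs Dube: Ruiz wins 12–5.
Rivera–Dube: Dube 10–7.
Only Gupta has no losses; Gupta is the Condorcet winner.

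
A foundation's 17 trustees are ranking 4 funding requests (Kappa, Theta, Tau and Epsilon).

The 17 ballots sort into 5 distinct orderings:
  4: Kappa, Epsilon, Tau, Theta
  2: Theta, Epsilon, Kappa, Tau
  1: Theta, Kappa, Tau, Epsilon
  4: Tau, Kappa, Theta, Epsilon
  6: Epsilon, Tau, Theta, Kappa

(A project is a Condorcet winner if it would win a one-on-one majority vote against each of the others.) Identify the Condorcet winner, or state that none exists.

Pairwise majorities:
Kappa vs Theta: 4+4 = 8 for Kappa, 9 for Theta — Theta by 9–8.
Kappa vs Tau: 4+2+1 = 7 for Kappa, 10 for Tau — Tau by 10–7.
Kappa vs Epsilon: Kappa is ranked higher on 4+1+4 = 9 ballots, Epsilon on 8. Kappa wins 9–8.
Theta vs Tau: Tau, 14–3.
Theta vs Epsilon: Epsilon, 10–7.
Tau vs Epsilon: Epsilon, 12–5.
Every project loses at least once (Kappa loses to Theta; Theta loses to Tau; Tau loses to Epsilon; Epsilon loses to Kappa). The majority relation contains the cycle Kappa > Epsilon > Theta > Kappa, so there is no Condorcet winner.

none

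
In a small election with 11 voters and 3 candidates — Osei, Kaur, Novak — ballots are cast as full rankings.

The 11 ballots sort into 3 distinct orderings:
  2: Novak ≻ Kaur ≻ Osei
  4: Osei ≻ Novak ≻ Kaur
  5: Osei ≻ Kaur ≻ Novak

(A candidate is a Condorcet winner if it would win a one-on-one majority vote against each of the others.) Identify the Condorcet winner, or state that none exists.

Osei

Head-to-head results (11 voters):
Osei vs Kaur: 9 to 2, Osei.
Osei vs Novak: Osei preferred on 4+5 = 9 ballots; Osei wins 9–2.
Kaur vs Novak: 5 for Kaur, 6 for Novak — Novak by 6–5.
Only Osei has no losses; Osei is the Condorcet winner.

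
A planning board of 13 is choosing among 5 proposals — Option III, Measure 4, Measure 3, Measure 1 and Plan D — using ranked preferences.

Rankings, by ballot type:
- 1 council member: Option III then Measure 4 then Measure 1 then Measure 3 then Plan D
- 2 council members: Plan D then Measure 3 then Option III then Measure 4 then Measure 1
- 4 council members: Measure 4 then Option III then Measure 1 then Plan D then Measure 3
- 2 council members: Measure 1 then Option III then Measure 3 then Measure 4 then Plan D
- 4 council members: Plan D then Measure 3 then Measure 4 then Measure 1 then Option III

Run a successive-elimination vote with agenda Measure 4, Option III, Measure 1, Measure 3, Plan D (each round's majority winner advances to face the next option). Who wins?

Round 1: Measure 4 vs Option III — 8–5, Measure 4 advances.
Round 2: Measure 4 vs Measure 1 — 11–2, Measure 4 advances.
Round 3: Measure 4 vs Measure 3 — 5–8, Measure 3 advances.
Round 4: Measure 3 vs Plan D — 3–10, Plan D advances.
Plan D survives the agenda.

Plan D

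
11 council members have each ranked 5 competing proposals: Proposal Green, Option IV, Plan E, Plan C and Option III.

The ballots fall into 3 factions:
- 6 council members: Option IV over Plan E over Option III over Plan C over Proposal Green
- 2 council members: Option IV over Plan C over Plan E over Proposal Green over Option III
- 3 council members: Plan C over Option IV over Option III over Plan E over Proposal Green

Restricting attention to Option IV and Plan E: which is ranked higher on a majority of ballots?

Option IV

Ballots ranking Option IV above Plan E: 6 + 2 + 3 = 11.
Ballots ranking Plan E above Option IV: 11 − 11 = 0.
Option IV wins the head-to-head 11–0.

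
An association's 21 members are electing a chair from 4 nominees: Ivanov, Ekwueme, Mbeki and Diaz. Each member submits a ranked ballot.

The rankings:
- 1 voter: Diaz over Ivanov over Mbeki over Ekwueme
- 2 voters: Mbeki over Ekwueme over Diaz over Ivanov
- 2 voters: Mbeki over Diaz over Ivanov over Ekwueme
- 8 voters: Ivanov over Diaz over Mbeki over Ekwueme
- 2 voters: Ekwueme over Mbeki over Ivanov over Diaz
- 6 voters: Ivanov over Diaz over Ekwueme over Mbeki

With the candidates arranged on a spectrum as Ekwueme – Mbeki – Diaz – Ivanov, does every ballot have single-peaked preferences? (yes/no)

no

Axis positions: Ekwueme=1, Mbeki=2, Diaz=3, Ivanov=4.
Ballot type 1 (peak Diaz at position 3): ranking walks positions 3-4-2-1, expanding outward from the peak — single-peaked.
Ballot type 2 (peak Mbeki at position 2): ranking walks positions 2-1-3-4, expanding outward from the peak — single-peaked.
Ballot type 3 (peak Mbeki at position 2): ranking walks positions 2-3-4-1, expanding outward from the peak — single-peaked.
Ballot type 4 (peak Ivanov at position 4): ranking walks positions 4-3-2-1, expanding outward from the peak — single-peaked.
Ballot type 5: ranking walks positions 1-2-4-3; Ivanov is ranked above Diaz even though Diaz lies between Ivanov and the peak Ekwueme on the axis — preferences dip and rise again. Not single-peaked.
Ballot type 6: ranking walks positions 4-3-1-2; Ekwueme is ranked above Mbeki even though Mbeki lies between Ekwueme and the peak Ivanov on the axis — preferences dip and rise again. Not single-peaked.
Ballot type 5 violates single-peakedness, so the profile is not single-peaked on this axis.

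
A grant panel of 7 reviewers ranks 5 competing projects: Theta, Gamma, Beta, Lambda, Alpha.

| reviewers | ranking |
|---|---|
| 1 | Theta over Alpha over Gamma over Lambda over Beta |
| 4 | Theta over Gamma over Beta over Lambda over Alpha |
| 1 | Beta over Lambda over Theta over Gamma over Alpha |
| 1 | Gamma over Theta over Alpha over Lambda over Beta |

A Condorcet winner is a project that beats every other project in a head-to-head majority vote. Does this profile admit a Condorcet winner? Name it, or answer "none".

Theta

Head-to-head results (7 reviewers):
Theta vs Gamma: Theta is ranked higher on 1+4+1 = 6 ballots, Gamma on 1. Theta wins 6–1.
Theta vs Beta: 1+4+1 = 6 for Theta, 1 for Beta — Theta by 6–1.
Theta vs Lambda: 6 to 1, Theta.
Theta vs Alpha: 7 to 0, Theta.
Gamma vs Beta: Gamma is ranked higher on 1+4+1 = 6 ballots, Beta on 1. Gamma wins 6–1.
Gamma vs Lambda: Gamma is ranked higher on 1+4+1 = 6 ballots, Lambda on 1. Gamma wins 6–1.
Gamma vs Alpha: Gamma is ranked higher on 4+1+1 = 6 ballots, Alpha on 1. Gamma wins 6–1.
Beta vs Lambda: Beta preferred on 4+1 = 5 ballots; Beta wins 5–2.
Beta vs Alpha: 5 to 2, Beta.
Lambda vs Alpha: Lambda is ranked higher on 4+1 = 5 ballots, Alpha on 2. Lambda wins 5–2.
Only Theta has no losses; Theta is the Condorcet winner.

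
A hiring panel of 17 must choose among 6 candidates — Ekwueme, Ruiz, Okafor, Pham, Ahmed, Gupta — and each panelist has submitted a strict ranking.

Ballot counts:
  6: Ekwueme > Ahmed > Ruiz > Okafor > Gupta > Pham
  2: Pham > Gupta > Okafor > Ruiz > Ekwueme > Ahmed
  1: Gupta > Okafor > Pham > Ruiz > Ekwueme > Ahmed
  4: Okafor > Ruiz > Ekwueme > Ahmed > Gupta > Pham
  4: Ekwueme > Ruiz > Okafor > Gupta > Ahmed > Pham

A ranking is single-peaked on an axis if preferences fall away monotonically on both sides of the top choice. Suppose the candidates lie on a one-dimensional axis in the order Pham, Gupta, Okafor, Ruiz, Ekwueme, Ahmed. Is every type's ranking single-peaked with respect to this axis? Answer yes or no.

yes

Axis positions: Pham=1, Gupta=2, Okafor=3, Ruiz=4, Ekwueme=5, Ahmed=6.
Type 1 (peak Ekwueme at position 5): ranking walks positions 5-6-4-3-2-1, expanding outward from the peak — single-peaked.
Type 2 (peak Pham at position 1): ranking walks positions 1-2-3-4-5-6, expanding outward from the peak — single-peaked.
Type 3 (peak Gupta at position 2): ranking walks positions 2-3-1-4-5-6, expanding outward from the peak — single-peaked.
Type 4 (peak Okafor at position 3): ranking walks positions 3-4-5-6-2-1, expanding outward from the peak — single-peaked.
Type 5 (peak Ekwueme at position 5): ranking walks positions 5-4-3-2-6-1, expanding outward from the peak — single-peaked.
Every ranking is single-peaked on this axis.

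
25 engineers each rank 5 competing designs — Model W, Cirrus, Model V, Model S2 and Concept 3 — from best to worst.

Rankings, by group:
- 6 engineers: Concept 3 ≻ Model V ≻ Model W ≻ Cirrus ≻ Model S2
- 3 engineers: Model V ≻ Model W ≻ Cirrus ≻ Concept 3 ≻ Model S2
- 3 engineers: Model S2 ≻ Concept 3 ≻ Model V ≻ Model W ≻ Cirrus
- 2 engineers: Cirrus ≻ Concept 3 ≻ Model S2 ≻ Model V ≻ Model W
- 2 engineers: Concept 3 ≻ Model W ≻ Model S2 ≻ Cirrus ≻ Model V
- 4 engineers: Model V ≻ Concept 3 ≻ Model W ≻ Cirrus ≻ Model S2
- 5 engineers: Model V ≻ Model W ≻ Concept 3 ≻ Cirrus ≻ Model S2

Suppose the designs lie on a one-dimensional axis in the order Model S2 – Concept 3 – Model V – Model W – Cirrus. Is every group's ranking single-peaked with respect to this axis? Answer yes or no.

Axis positions: Model S2=1, Concept 3=2, Model V=3, Model W=4, Cirrus=5.
Group 1 (peak Concept 3 at position 2): ranking walks positions 2-3-4-5-1, expanding outward from the peak — single-peaked.
Group 2 (peak Model V at position 3): ranking walks positions 3-4-5-2-1, expanding outward from the peak — single-peaked.
Group 3 (peak Model S2 at position 1): ranking walks positions 1-2-3-4-5, expanding outward from the peak — single-peaked.
Group 4: ranking walks positions 5-2-1-3-4; Concept 3 is ranked above Model W even though Model W lies between Concept 3 and the peak Cirrus on the axis — preferences dip and rise again. Not single-peaked.
Group 5: ranking walks positions 2-4-1-5-3; Model W is ranked above Model V even though Model V lies between Model W and the peak Concept 3 on the axis — preferences dip and rise again. Not single-peaked.
Group 6 (peak Model V at position 3): ranking walks positions 3-2-4-5-1, expanding outward from the peak — single-peaked.
Group 7 (peak Model V at position 3): ranking walks positions 3-4-2-5-1, expanding outward from the peak — single-peaked.
Group 4 violates single-peakedness, so the profile is not single-peaked on this axis.

no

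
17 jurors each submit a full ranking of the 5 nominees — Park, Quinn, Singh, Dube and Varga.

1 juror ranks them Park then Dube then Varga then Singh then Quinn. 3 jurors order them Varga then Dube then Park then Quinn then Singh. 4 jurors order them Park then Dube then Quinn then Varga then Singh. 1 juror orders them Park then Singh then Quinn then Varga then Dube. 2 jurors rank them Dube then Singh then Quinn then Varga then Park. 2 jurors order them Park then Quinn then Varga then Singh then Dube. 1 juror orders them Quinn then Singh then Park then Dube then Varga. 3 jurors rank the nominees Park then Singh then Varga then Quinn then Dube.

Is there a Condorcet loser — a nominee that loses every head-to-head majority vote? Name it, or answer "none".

Singh

Head-to-head results (17 jurors):
Park vs Quinn: Park, 14–3.
Park vs Singh: Park preferred on 1+3+4+1+2+3 = 14 ballots; Park wins 14–3.
Park–Dube: Park 12–5.
Park vs Varga: Park is ranked higher on 1+4+1+2+1+3 = 12 ballots, Varga on 5. Park wins 12–5.
Quinn vs Singh: 10 to 7, Quinn.
Quinn vs Dube: 7 to 10, Dube.
Quinn–Varga: Quinn 10–7.
Singh vs Dube: Dube, 10–7.
Singh vs Varga: Singh is ranked higher on 1+2+1+3 = 7 ballots, Varga on 10. Varga wins 10–7.
Dube vs Varga: 8 to 9, Varga.
Singh loses to every other nominee — it is the Condorcet loser.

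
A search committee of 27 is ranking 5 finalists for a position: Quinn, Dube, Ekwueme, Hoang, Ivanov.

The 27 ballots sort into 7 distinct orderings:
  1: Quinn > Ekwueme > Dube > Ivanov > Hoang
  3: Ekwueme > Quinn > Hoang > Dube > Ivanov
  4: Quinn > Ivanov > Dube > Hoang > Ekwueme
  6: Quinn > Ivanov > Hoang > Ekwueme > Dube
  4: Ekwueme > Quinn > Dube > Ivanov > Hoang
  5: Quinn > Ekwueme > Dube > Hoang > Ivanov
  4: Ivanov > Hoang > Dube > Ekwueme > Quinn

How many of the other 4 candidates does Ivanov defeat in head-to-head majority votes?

Ivanov against each rival (27 committee members):
Ivanov vs Quinn: Quinn wins 23–4.
Ivanov vs Dube: Ivanov wins 14–13.
Ivanov vs Ekwueme: Ivanov, 14–13.
Ivanov vs Hoang: 19 to 8, Ivanov.
Ivanov beats Dube, Ekwueme, Hoang; loses to Quinn — 3 pairwise wins.

3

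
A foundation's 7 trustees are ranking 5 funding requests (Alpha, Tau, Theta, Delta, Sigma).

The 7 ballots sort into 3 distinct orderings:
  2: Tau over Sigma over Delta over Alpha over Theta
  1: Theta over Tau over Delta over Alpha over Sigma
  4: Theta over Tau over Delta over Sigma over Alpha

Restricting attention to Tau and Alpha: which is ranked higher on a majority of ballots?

Ballots ranking Tau above Alpha: 2 + 1 + 4 = 7.
Ballots ranking Alpha above Tau: 7 − 7 = 0.
Tau wins the head-to-head 7–0.

Tau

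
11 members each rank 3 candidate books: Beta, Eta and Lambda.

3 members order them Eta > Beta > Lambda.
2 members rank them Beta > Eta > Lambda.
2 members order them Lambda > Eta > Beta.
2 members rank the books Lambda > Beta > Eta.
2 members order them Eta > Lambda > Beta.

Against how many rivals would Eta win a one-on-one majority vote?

Eta against each rival (11 members):
Eta–Beta: Eta 7–4.
Eta vs Lambda: Eta wins 7–4.
Eta beats Beta, Lambda — 2 pairwise wins.

2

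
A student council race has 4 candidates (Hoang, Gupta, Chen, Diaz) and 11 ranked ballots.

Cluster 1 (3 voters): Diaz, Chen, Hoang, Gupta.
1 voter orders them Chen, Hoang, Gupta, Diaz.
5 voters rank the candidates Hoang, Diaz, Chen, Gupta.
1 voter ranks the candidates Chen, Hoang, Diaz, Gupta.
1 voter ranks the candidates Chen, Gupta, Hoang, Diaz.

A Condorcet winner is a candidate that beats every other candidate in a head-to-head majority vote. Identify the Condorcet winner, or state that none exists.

none

Check each pair by majority over 11 ballots:
Hoang vs Gupta: Hoang is ranked higher on 3+1+5+1 = 10 ballots, Gupta on 1. Hoang wins 10–1.
Hoang vs Chen: Hoang preferred on 5 ballots; Chen wins 6–5.
Hoang vs Diaz: Hoang is ranked higher on 1+5+1+1 = 8 ballots, Diaz on 3. Hoang wins 8–3.
Gupta vs Chen: 0 to 11, Chen.
Gupta vs Diaz: Gupta is ranked higher on 1+1 = 2 ballots, Diaz on 9. Diaz wins 9–2.
Chen vs Diaz: Chen is ranked higher on 1+1+1 = 3 ballots, Diaz on 8. Diaz wins 8–3.
Each candidate drops at least one matchup (Hoang loses to Chen; Gupta loses to Hoang; Chen loses to Diaz; Diaz loses to Hoang); the cycle Hoang beats Diaz beats Chen beats Hoang rules out a Condorcet winner.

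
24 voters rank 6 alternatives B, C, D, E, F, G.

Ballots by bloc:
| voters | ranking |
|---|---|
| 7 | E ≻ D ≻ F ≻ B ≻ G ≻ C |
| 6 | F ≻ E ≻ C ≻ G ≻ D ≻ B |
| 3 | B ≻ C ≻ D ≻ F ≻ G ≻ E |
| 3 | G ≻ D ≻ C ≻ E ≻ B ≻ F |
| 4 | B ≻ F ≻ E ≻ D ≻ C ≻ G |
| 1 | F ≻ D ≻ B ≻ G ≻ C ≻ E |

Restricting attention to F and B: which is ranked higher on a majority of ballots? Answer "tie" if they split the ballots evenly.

Ballots ranking F above B: 7 + 6 + 1 = 14.
Ballots ranking B above F: 24 − 14 = 10.
F wins the head-to-head 14–10.

F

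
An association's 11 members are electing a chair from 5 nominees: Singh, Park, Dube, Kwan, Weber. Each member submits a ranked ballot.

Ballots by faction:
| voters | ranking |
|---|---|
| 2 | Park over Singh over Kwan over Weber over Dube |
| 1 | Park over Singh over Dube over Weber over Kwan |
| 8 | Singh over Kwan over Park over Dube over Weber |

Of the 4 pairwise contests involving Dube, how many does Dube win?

1

Dube against each rival (11 voters):
Dube vs Singh: 0 for Dube, 11 for Singh — Singh by 11–0.
Dube vs Park: Park, 11–0.
Dube vs Kwan: Dube preferred on 1 ballot; Kwan wins 10–1.
Dube vs Weber: Dube wins 9–2.
Dube beats Weber; loses to Singh, Park, Kwan — 1 pairwise win.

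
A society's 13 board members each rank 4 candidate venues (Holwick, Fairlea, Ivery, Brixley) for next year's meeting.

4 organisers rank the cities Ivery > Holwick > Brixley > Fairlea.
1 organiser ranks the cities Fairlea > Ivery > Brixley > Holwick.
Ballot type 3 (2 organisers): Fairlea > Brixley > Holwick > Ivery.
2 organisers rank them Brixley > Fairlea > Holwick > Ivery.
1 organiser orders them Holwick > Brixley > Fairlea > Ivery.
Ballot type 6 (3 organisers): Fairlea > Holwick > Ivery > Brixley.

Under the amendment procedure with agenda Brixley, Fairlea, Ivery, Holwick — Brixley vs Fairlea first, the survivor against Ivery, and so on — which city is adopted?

Holwick

Round 1: Brixley vs Fairlea — 7–6, Brixley advances.
Round 2: Brixley vs Ivery — 5–8, Ivery advances.
Round 3: Ivery vs Holwick — 5–8, Holwick advances.
Holwick survives the agenda.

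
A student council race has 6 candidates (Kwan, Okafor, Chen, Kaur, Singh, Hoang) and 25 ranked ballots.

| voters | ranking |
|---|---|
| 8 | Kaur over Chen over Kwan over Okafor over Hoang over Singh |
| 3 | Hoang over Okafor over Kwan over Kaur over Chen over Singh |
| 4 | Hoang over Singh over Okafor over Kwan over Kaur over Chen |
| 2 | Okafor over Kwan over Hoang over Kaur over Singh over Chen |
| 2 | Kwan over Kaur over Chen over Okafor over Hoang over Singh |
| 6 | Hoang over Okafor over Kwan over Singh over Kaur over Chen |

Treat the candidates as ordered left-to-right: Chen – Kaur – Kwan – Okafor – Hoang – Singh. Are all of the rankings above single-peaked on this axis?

Axis positions: Chen=1, Kaur=2, Kwan=3, Okafor=4, Hoang=5, Singh=6.
Faction 1 (peak Kaur at position 2): ranking walks positions 2-1-3-4-5-6, expanding outward from the peak — single-peaked.
Faction 2 (peak Hoang at position 5): ranking walks positions 5-4-3-2-1-6, expanding outward from the peak — single-peaked.
Faction 3 (peak Hoang at position 5): ranking walks positions 5-6-4-3-2-1, expanding outward from the peak — single-peaked.
Faction 4 (peak Okafor at position 4): ranking walks positions 4-3-5-2-6-1, expanding outward from the peak — single-peaked.
Faction 5 (peak Kwan at position 3): ranking walks positions 3-2-1-4-5-6, expanding outward from the peak — single-peaked.
Faction 6 (peak Hoang at position 5): ranking walks positions 5-4-3-6-2-1, expanding outward from the peak — single-peaked.
Every ranking is single-peaked on this axis.

yes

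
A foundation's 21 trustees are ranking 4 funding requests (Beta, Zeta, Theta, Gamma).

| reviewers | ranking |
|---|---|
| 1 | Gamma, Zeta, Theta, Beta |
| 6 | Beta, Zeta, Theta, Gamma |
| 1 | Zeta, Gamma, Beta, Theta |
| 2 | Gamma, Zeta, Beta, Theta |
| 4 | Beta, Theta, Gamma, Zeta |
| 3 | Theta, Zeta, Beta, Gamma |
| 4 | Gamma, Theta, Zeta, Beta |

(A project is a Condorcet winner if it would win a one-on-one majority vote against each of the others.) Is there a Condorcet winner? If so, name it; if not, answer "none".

Check each pair by majority over 21 ballots:
Beta vs Zeta: Zeta, 11–10.
Beta vs Theta: Beta wins 13–8.
Beta–Gamma: Beta 13–8.
Zeta–Theta: Theta 11–10.
Zeta vs Gamma: Gamma, 11–10.
Theta–Gamma: Theta 13–8.
Each project drops at least one matchup (Beta loses to Zeta; Zeta loses to Theta; Theta loses to Beta; Gamma loses to Beta); the cycle Beta > Theta > Zeta > Beta rules out a Condorcet winner.

none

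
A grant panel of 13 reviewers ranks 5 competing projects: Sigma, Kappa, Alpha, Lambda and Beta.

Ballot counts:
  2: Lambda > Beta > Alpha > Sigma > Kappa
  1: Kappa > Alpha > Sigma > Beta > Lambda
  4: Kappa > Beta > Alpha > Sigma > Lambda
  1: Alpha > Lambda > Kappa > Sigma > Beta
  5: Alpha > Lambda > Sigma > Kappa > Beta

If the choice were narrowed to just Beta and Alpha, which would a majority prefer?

Ballots ranking Beta above Alpha: 2 + 4 = 6.
Ballots ranking Alpha above Beta: 13 − 6 = 7.
Alpha wins the head-to-head 7–6.

Alpha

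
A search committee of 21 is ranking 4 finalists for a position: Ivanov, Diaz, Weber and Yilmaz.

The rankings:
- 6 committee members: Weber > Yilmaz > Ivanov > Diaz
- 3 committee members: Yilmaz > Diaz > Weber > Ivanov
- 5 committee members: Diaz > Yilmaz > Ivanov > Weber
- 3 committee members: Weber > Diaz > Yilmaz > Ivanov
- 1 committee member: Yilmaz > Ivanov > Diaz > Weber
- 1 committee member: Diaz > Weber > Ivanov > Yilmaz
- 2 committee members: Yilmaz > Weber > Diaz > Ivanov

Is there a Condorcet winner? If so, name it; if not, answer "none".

Yilmaz

Check each pair by majority over 21 ballots:
Ivanov vs Diaz: 6+1 = 7 for Ivanov, 14 for Diaz — Diaz by 14–7.
Ivanov vs Weber: Ivanov is ranked higher on 5+1 = 6 ballots, Weber on 15. Weber wins 15–6.
Ivanov vs Yilmaz: 1 to 20, Yilmaz.
Diaz vs Weber: 3+5+1+1 = 10 for Diaz, 11 for Weber — Weber by 11–10.
Diaz vs Yilmaz: Diaz preferred on 5+3+1 = 9 ballots; Yilmaz wins 12–9.
Weber vs Yilmaz: Weber preferred on 6+3+1 = 10 ballots; Yilmaz wins 11–10.
Yilmaz beats each of Ivanov, Diaz, Weber — Yilmaz is the Condorcet winner.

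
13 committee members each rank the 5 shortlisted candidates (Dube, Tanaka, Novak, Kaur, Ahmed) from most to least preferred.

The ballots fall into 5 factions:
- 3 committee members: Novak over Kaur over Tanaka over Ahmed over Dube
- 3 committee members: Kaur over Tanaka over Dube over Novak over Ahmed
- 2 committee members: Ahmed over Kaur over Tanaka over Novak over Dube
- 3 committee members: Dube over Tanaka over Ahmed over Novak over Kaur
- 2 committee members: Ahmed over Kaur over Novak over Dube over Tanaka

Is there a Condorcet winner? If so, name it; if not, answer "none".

Check each pair by majority over 13 ballots:
Dube vs Tanaka: Tanaka, 8–5.
Dube–Novak: Novak 7–6.
Dube vs Kaur: Kaur, 10–3.
Dube–Ahmed: Ahmed 7–6.
Tanaka vs Novak: Tanaka wins 8–5.
Tanaka vs Kaur: Kaur, 10–3.
Tanaka–Ahmed: Tanaka 9–4.
Novak vs Kaur: Kaur wins 7–6.
Novak vs Ahmed: Ahmed wins 7–6.
Kaur vs Ahmed: Ahmed, 7–6.
Each candidate drops at least one matchup (Dube loses to Tanaka; Tanaka loses to Kaur; Novak loses to Tanaka; Kaur loses to Ahmed; Ahmed loses to Tanaka); the cycle Tanaka beats Ahmed beats Kaur beats Tanaka rules out a Condorcet winner.

none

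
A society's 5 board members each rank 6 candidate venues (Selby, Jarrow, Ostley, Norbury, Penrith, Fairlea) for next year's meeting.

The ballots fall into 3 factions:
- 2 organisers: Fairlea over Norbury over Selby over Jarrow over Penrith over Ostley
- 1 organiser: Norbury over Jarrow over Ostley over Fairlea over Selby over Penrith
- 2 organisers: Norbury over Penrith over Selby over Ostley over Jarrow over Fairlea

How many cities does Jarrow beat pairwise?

3

Jarrow against each rival (5 organisers):
Jarrow vs Selby: Selby wins 4–1.
Jarrow–Ostley: Jarrow 3–2.
Jarrow vs Norbury: Norbury, 5–0.
Jarrow vs Penrith: Jarrow is ranked higher on 2+1 = 3 ballots, Penrith on 2. Jarrow wins 3–2.
Jarrow vs Fairlea: Jarrow preferred on 1+2 = 3 ballots; Jarrow wins 3–2.
Jarrow beats Ostley, Penrith, Fairlea; loses to Selby, Norbury — 3 pairwise wins.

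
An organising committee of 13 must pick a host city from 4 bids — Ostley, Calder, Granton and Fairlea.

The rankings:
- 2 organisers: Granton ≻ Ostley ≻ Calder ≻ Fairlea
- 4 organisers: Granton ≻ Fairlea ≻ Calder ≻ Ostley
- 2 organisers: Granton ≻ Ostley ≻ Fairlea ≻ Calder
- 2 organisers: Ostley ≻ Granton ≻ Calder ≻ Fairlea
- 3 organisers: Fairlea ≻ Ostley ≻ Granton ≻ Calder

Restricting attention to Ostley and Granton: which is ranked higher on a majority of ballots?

Granton

Ballots ranking Ostley above Granton: 2 + 3 = 5.
Ballots ranking Granton above Ostley: 13 − 5 = 8.
Granton wins the head-to-head 8–5.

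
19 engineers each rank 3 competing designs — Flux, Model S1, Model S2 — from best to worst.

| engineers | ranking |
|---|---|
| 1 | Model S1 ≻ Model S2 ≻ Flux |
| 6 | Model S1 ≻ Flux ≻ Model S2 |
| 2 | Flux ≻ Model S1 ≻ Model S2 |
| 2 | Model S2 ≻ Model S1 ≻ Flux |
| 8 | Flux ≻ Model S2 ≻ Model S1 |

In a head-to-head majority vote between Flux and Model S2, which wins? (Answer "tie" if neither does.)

Flux

Ballots ranking Flux above Model S2: 6 + 2 + 8 = 16.
Ballots ranking Model S2 above Flux: 19 − 16 = 3.
Flux wins the head-to-head 16–3.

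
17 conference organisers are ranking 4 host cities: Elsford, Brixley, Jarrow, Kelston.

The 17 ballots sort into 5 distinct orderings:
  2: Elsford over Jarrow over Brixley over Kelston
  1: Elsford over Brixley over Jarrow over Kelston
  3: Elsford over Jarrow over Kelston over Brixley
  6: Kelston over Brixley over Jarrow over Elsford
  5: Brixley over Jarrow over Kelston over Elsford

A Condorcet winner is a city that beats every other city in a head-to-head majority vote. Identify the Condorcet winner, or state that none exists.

Head-to-head results (17 organisers):
Elsford vs Brixley: Elsford is ranked higher on 2+1+3 = 6 ballots, Brixley on 11. Brixley wins 11–6.
Elsford vs Jarrow: 2+1+3 = 6 for Elsford, 11 for Jarrow — Jarrow by 11–6.
Elsford vs Kelston: Elsford is ranked higher on 2+1+3 = 6 ballots, Kelston on 11. Kelston wins 11–6.
Brixley vs Jarrow: 1+6+5 = 12 for Brixley, 5 for Jarrow — Brixley by 12–5.
Brixley vs Kelston: 8 to 9, Kelston.
Jarrow vs Kelston: 2+1+3+5 = 11 for Jarrow, 6 for Kelston — Jarrow by 11–6.
Each city drops at least one matchup (Elsford loses to Brixley; Brixley loses to Kelston; Jarrow loses to Brixley; Kelston loses to Jarrow); the cycle Brixley > Jarrow > Kelston > Brixley rules out a Condorcet winner.

none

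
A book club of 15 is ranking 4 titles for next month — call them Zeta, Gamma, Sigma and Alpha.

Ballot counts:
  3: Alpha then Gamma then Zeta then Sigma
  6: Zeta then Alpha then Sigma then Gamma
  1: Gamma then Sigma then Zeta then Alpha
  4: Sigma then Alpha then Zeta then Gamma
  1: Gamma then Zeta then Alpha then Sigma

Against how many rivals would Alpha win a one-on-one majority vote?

Alpha against each rival (15 members):
Alpha–Zeta: Zeta 8–7.
Alpha vs Gamma: Alpha is ranked higher on 3+6+4 = 13 ballots, Gamma on 2. Alpha wins 13–2.
Alpha vs Sigma: Alpha is ranked higher on 3+6+1 = 10 ballots, Sigma on 5. Alpha wins 10–5.
Alpha beats Gamma, Sigma; loses to Zeta — 2 pairwise wins.

2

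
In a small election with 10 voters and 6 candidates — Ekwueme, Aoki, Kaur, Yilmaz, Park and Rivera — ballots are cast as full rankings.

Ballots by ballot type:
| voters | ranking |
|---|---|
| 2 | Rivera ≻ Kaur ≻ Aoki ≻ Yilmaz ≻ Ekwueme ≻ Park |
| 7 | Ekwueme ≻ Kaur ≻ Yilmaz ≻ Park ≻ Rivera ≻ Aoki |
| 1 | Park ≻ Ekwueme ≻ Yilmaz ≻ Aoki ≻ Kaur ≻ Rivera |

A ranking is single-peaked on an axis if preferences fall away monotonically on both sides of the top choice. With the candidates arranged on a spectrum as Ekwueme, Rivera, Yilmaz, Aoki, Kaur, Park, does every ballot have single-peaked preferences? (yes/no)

Axis positions: Ekwueme=1, Rivera=2, Yilmaz=3, Aoki=4, Kaur=5, Park=6.
Ballot type 1: ranking walks positions 2-5-4-3-1-6; Kaur is ranked above Yilmaz even though Yilmaz lies between Kaur and the peak Rivera on the axis — preferences dip and rise again. Not single-peaked.
Ballot type 2: ranking walks positions 1-5-3-6-2-4; Kaur is ranked above Rivera even though Rivera lies between Kaur and the peak Ekwueme on the axis — preferences dip and rise again. Not single-peaked.
Ballot type 3: ranking walks positions 6-1-3-4-5-2; Ekwueme is ranked above Kaur even though Kaur lies between Ekwueme and the peak Park on the axis — preferences dip and rise again. Not single-peaked.
Ballot type 1 violates single-peakedness, so the profile is not single-peaked on this axis.

no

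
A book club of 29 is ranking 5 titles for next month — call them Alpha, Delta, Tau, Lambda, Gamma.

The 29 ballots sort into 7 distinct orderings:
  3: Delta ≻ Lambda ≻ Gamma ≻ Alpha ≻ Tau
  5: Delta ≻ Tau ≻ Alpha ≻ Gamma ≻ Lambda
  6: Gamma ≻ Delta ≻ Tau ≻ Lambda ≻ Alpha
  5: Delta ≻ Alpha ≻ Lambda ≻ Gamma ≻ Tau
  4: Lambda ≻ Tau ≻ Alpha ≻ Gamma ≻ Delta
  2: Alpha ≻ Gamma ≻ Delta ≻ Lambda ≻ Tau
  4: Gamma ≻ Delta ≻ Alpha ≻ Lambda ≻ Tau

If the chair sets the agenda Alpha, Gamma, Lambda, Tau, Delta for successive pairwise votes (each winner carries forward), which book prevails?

Round 1: Alpha vs Gamma — 16–13, Alpha advances.
Round 2: Alpha vs Lambda — 16–13, Alpha advances.
Round 3: Alpha vs Tau — 14–15, Tau advances.
Round 4: Tau vs Delta — 4–25, Delta advances.
The agenda winner is Delta.

Delta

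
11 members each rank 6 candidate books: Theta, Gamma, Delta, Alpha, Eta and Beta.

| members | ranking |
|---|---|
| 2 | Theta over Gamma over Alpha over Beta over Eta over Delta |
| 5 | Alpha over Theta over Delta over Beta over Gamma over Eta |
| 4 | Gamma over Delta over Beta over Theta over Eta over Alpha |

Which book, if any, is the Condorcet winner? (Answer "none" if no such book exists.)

Theta

Pairwise majorities:
Theta vs Gamma: Theta preferred on 2+5 = 7 ballots; Theta wins 7–4.
Theta vs Delta: 7 to 4, Theta.
Theta vs Alpha: 2+4 = 6 for Theta, 5 for Alpha — Theta by 6–5.
Theta vs Eta: Theta is ranked higher on 2+5+4 = 11 ballots, Eta on 0. Theta wins 11–0.
Theta vs Beta: 2+5 = 7 for Theta, 4 for Beta — Theta by 7–4.
Gamma vs Delta: Gamma preferred on 2+4 = 6 ballots; Gamma wins 6–5.
Gamma vs Alpha: Gamma preferred on 2+4 = 6 ballots; Gamma wins 6–5.
Gamma vs Eta: 2+5+4 = 11 for Gamma, 0 for Eta — Gamma by 11–0.
Gamma vs Beta: 6 to 5, Gamma.
Delta vs Alpha: Delta is ranked higher on 4 ballots, Alpha on 7. Alpha wins 7–4.
Delta vs Eta: 9 to 2, Delta.
Delta vs Beta: Delta is ranked higher on 5+4 = 9 ballots, Beta on 2. Delta wins 9–2.
Alpha vs Eta: 7 to 4, Alpha.
Alpha vs Beta: Alpha is ranked higher on 2+5 = 7 ballots, Beta on 4. Alpha wins 7–4.
Eta vs Beta: Eta is ranked higher on 0 ballots, Beta on 11. Beta wins 11–0.
Only Theta has no losses; Theta is the Condorcet winner.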